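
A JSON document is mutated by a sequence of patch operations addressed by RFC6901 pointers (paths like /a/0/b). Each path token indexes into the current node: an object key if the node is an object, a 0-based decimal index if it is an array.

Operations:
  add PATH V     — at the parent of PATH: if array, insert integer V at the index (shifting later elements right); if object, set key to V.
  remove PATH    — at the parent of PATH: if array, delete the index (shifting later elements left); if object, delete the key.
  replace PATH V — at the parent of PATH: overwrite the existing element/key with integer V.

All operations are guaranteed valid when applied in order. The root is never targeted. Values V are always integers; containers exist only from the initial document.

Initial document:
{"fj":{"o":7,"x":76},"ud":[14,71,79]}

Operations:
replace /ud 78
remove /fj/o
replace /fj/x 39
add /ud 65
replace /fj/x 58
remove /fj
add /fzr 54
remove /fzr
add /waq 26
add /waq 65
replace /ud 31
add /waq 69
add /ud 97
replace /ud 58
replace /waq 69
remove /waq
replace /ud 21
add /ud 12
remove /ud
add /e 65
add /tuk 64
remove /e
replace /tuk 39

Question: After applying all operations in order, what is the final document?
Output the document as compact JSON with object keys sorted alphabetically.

Answer: {"tuk":39}

Derivation:
After op 1 (replace /ud 78): {"fj":{"o":7,"x":76},"ud":78}
After op 2 (remove /fj/o): {"fj":{"x":76},"ud":78}
After op 3 (replace /fj/x 39): {"fj":{"x":39},"ud":78}
After op 4 (add /ud 65): {"fj":{"x":39},"ud":65}
After op 5 (replace /fj/x 58): {"fj":{"x":58},"ud":65}
After op 6 (remove /fj): {"ud":65}
After op 7 (add /fzr 54): {"fzr":54,"ud":65}
After op 8 (remove /fzr): {"ud":65}
After op 9 (add /waq 26): {"ud":65,"waq":26}
After op 10 (add /waq 65): {"ud":65,"waq":65}
After op 11 (replace /ud 31): {"ud":31,"waq":65}
After op 12 (add /waq 69): {"ud":31,"waq":69}
After op 13 (add /ud 97): {"ud":97,"waq":69}
After op 14 (replace /ud 58): {"ud":58,"waq":69}
After op 15 (replace /waq 69): {"ud":58,"waq":69}
After op 16 (remove /waq): {"ud":58}
After op 17 (replace /ud 21): {"ud":21}
After op 18 (add /ud 12): {"ud":12}
After op 19 (remove /ud): {}
After op 20 (add /e 65): {"e":65}
After op 21 (add /tuk 64): {"e":65,"tuk":64}
After op 22 (remove /e): {"tuk":64}
After op 23 (replace /tuk 39): {"tuk":39}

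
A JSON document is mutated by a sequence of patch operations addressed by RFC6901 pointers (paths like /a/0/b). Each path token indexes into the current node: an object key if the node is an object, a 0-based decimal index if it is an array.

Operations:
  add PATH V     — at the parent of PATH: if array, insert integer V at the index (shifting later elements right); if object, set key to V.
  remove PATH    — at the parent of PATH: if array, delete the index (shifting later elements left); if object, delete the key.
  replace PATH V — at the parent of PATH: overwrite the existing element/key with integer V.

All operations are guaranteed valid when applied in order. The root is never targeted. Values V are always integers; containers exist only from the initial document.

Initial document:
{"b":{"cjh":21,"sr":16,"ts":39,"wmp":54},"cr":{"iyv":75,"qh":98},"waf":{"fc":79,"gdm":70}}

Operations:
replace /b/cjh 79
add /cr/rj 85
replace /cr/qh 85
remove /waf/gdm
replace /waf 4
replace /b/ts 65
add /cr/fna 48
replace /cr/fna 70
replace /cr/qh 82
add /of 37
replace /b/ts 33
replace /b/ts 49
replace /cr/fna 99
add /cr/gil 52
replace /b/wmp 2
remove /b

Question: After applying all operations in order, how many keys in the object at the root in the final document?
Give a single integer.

After op 1 (replace /b/cjh 79): {"b":{"cjh":79,"sr":16,"ts":39,"wmp":54},"cr":{"iyv":75,"qh":98},"waf":{"fc":79,"gdm":70}}
After op 2 (add /cr/rj 85): {"b":{"cjh":79,"sr":16,"ts":39,"wmp":54},"cr":{"iyv":75,"qh":98,"rj":85},"waf":{"fc":79,"gdm":70}}
After op 3 (replace /cr/qh 85): {"b":{"cjh":79,"sr":16,"ts":39,"wmp":54},"cr":{"iyv":75,"qh":85,"rj":85},"waf":{"fc":79,"gdm":70}}
After op 4 (remove /waf/gdm): {"b":{"cjh":79,"sr":16,"ts":39,"wmp":54},"cr":{"iyv":75,"qh":85,"rj":85},"waf":{"fc":79}}
After op 5 (replace /waf 4): {"b":{"cjh":79,"sr":16,"ts":39,"wmp":54},"cr":{"iyv":75,"qh":85,"rj":85},"waf":4}
After op 6 (replace /b/ts 65): {"b":{"cjh":79,"sr":16,"ts":65,"wmp":54},"cr":{"iyv":75,"qh":85,"rj":85},"waf":4}
After op 7 (add /cr/fna 48): {"b":{"cjh":79,"sr":16,"ts":65,"wmp":54},"cr":{"fna":48,"iyv":75,"qh":85,"rj":85},"waf":4}
After op 8 (replace /cr/fna 70): {"b":{"cjh":79,"sr":16,"ts":65,"wmp":54},"cr":{"fna":70,"iyv":75,"qh":85,"rj":85},"waf":4}
After op 9 (replace /cr/qh 82): {"b":{"cjh":79,"sr":16,"ts":65,"wmp":54},"cr":{"fna":70,"iyv":75,"qh":82,"rj":85},"waf":4}
After op 10 (add /of 37): {"b":{"cjh":79,"sr":16,"ts":65,"wmp":54},"cr":{"fna":70,"iyv":75,"qh":82,"rj":85},"of":37,"waf":4}
After op 11 (replace /b/ts 33): {"b":{"cjh":79,"sr":16,"ts":33,"wmp":54},"cr":{"fna":70,"iyv":75,"qh":82,"rj":85},"of":37,"waf":4}
After op 12 (replace /b/ts 49): {"b":{"cjh":79,"sr":16,"ts":49,"wmp":54},"cr":{"fna":70,"iyv":75,"qh":82,"rj":85},"of":37,"waf":4}
After op 13 (replace /cr/fna 99): {"b":{"cjh":79,"sr":16,"ts":49,"wmp":54},"cr":{"fna":99,"iyv":75,"qh":82,"rj":85},"of":37,"waf":4}
After op 14 (add /cr/gil 52): {"b":{"cjh":79,"sr":16,"ts":49,"wmp":54},"cr":{"fna":99,"gil":52,"iyv":75,"qh":82,"rj":85},"of":37,"waf":4}
After op 15 (replace /b/wmp 2): {"b":{"cjh":79,"sr":16,"ts":49,"wmp":2},"cr":{"fna":99,"gil":52,"iyv":75,"qh":82,"rj":85},"of":37,"waf":4}
After op 16 (remove /b): {"cr":{"fna":99,"gil":52,"iyv":75,"qh":82,"rj":85},"of":37,"waf":4}
Size at the root: 3

Answer: 3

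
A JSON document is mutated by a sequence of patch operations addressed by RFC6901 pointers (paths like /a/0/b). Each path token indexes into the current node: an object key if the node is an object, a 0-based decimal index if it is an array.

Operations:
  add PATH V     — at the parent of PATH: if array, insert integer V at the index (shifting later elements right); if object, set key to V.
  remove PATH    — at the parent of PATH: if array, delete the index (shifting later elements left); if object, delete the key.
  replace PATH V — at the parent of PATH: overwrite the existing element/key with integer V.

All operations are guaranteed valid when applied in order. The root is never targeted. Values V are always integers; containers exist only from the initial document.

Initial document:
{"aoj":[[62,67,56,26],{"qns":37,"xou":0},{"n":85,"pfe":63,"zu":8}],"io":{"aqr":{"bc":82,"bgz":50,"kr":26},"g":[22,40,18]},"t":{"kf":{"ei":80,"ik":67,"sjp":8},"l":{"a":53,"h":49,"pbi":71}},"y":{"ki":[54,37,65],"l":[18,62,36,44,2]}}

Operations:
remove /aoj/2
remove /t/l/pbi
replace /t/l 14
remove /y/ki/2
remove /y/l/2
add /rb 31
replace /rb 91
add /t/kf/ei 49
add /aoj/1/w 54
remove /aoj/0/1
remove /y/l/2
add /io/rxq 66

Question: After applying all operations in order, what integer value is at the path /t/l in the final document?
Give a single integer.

After op 1 (remove /aoj/2): {"aoj":[[62,67,56,26],{"qns":37,"xou":0}],"io":{"aqr":{"bc":82,"bgz":50,"kr":26},"g":[22,40,18]},"t":{"kf":{"ei":80,"ik":67,"sjp":8},"l":{"a":53,"h":49,"pbi":71}},"y":{"ki":[54,37,65],"l":[18,62,36,44,2]}}
After op 2 (remove /t/l/pbi): {"aoj":[[62,67,56,26],{"qns":37,"xou":0}],"io":{"aqr":{"bc":82,"bgz":50,"kr":26},"g":[22,40,18]},"t":{"kf":{"ei":80,"ik":67,"sjp":8},"l":{"a":53,"h":49}},"y":{"ki":[54,37,65],"l":[18,62,36,44,2]}}
After op 3 (replace /t/l 14): {"aoj":[[62,67,56,26],{"qns":37,"xou":0}],"io":{"aqr":{"bc":82,"bgz":50,"kr":26},"g":[22,40,18]},"t":{"kf":{"ei":80,"ik":67,"sjp":8},"l":14},"y":{"ki":[54,37,65],"l":[18,62,36,44,2]}}
After op 4 (remove /y/ki/2): {"aoj":[[62,67,56,26],{"qns":37,"xou":0}],"io":{"aqr":{"bc":82,"bgz":50,"kr":26},"g":[22,40,18]},"t":{"kf":{"ei":80,"ik":67,"sjp":8},"l":14},"y":{"ki":[54,37],"l":[18,62,36,44,2]}}
After op 5 (remove /y/l/2): {"aoj":[[62,67,56,26],{"qns":37,"xou":0}],"io":{"aqr":{"bc":82,"bgz":50,"kr":26},"g":[22,40,18]},"t":{"kf":{"ei":80,"ik":67,"sjp":8},"l":14},"y":{"ki":[54,37],"l":[18,62,44,2]}}
After op 6 (add /rb 31): {"aoj":[[62,67,56,26],{"qns":37,"xou":0}],"io":{"aqr":{"bc":82,"bgz":50,"kr":26},"g":[22,40,18]},"rb":31,"t":{"kf":{"ei":80,"ik":67,"sjp":8},"l":14},"y":{"ki":[54,37],"l":[18,62,44,2]}}
After op 7 (replace /rb 91): {"aoj":[[62,67,56,26],{"qns":37,"xou":0}],"io":{"aqr":{"bc":82,"bgz":50,"kr":26},"g":[22,40,18]},"rb":91,"t":{"kf":{"ei":80,"ik":67,"sjp":8},"l":14},"y":{"ki":[54,37],"l":[18,62,44,2]}}
After op 8 (add /t/kf/ei 49): {"aoj":[[62,67,56,26],{"qns":37,"xou":0}],"io":{"aqr":{"bc":82,"bgz":50,"kr":26},"g":[22,40,18]},"rb":91,"t":{"kf":{"ei":49,"ik":67,"sjp":8},"l":14},"y":{"ki":[54,37],"l":[18,62,44,2]}}
After op 9 (add /aoj/1/w 54): {"aoj":[[62,67,56,26],{"qns":37,"w":54,"xou":0}],"io":{"aqr":{"bc":82,"bgz":50,"kr":26},"g":[22,40,18]},"rb":91,"t":{"kf":{"ei":49,"ik":67,"sjp":8},"l":14},"y":{"ki":[54,37],"l":[18,62,44,2]}}
After op 10 (remove /aoj/0/1): {"aoj":[[62,56,26],{"qns":37,"w":54,"xou":0}],"io":{"aqr":{"bc":82,"bgz":50,"kr":26},"g":[22,40,18]},"rb":91,"t":{"kf":{"ei":49,"ik":67,"sjp":8},"l":14},"y":{"ki":[54,37],"l":[18,62,44,2]}}
After op 11 (remove /y/l/2): {"aoj":[[62,56,26],{"qns":37,"w":54,"xou":0}],"io":{"aqr":{"bc":82,"bgz":50,"kr":26},"g":[22,40,18]},"rb":91,"t":{"kf":{"ei":49,"ik":67,"sjp":8},"l":14},"y":{"ki":[54,37],"l":[18,62,2]}}
After op 12 (add /io/rxq 66): {"aoj":[[62,56,26],{"qns":37,"w":54,"xou":0}],"io":{"aqr":{"bc":82,"bgz":50,"kr":26},"g":[22,40,18],"rxq":66},"rb":91,"t":{"kf":{"ei":49,"ik":67,"sjp":8},"l":14},"y":{"ki":[54,37],"l":[18,62,2]}}
Value at /t/l: 14

Answer: 14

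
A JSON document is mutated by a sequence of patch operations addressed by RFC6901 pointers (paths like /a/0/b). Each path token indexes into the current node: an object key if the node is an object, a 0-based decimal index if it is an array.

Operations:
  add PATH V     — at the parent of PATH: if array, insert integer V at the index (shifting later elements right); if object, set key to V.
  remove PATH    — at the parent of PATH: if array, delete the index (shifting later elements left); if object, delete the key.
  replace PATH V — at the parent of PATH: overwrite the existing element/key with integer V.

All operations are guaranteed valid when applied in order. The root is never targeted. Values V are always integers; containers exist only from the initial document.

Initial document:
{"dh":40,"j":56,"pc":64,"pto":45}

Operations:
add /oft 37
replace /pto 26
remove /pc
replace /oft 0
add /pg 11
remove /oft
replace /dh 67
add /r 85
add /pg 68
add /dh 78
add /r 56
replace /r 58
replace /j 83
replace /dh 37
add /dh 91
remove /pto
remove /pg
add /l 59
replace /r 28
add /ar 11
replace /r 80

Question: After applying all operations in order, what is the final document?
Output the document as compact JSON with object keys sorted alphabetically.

Answer: {"ar":11,"dh":91,"j":83,"l":59,"r":80}

Derivation:
After op 1 (add /oft 37): {"dh":40,"j":56,"oft":37,"pc":64,"pto":45}
After op 2 (replace /pto 26): {"dh":40,"j":56,"oft":37,"pc":64,"pto":26}
After op 3 (remove /pc): {"dh":40,"j":56,"oft":37,"pto":26}
After op 4 (replace /oft 0): {"dh":40,"j":56,"oft":0,"pto":26}
After op 5 (add /pg 11): {"dh":40,"j":56,"oft":0,"pg":11,"pto":26}
After op 6 (remove /oft): {"dh":40,"j":56,"pg":11,"pto":26}
After op 7 (replace /dh 67): {"dh":67,"j":56,"pg":11,"pto":26}
After op 8 (add /r 85): {"dh":67,"j":56,"pg":11,"pto":26,"r":85}
After op 9 (add /pg 68): {"dh":67,"j":56,"pg":68,"pto":26,"r":85}
After op 10 (add /dh 78): {"dh":78,"j":56,"pg":68,"pto":26,"r":85}
After op 11 (add /r 56): {"dh":78,"j":56,"pg":68,"pto":26,"r":56}
After op 12 (replace /r 58): {"dh":78,"j":56,"pg":68,"pto":26,"r":58}
After op 13 (replace /j 83): {"dh":78,"j":83,"pg":68,"pto":26,"r":58}
After op 14 (replace /dh 37): {"dh":37,"j":83,"pg":68,"pto":26,"r":58}
After op 15 (add /dh 91): {"dh":91,"j":83,"pg":68,"pto":26,"r":58}
After op 16 (remove /pto): {"dh":91,"j":83,"pg":68,"r":58}
After op 17 (remove /pg): {"dh":91,"j":83,"r":58}
After op 18 (add /l 59): {"dh":91,"j":83,"l":59,"r":58}
After op 19 (replace /r 28): {"dh":91,"j":83,"l":59,"r":28}
After op 20 (add /ar 11): {"ar":11,"dh":91,"j":83,"l":59,"r":28}
After op 21 (replace /r 80): {"ar":11,"dh":91,"j":83,"l":59,"r":80}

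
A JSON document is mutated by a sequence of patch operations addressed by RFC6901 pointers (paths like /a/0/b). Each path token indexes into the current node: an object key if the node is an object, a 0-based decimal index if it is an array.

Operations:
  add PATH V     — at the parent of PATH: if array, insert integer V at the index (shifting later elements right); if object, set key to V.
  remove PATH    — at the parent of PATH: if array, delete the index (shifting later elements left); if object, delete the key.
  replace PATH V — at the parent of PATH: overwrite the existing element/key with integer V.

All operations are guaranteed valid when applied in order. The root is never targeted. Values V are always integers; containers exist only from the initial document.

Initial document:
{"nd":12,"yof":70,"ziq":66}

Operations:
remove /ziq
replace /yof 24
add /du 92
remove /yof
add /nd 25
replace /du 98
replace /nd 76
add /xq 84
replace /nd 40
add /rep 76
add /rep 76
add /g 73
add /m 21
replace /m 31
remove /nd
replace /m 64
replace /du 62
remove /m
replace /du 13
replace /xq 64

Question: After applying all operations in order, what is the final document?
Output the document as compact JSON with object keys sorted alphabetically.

Answer: {"du":13,"g":73,"rep":76,"xq":64}

Derivation:
After op 1 (remove /ziq): {"nd":12,"yof":70}
After op 2 (replace /yof 24): {"nd":12,"yof":24}
After op 3 (add /du 92): {"du":92,"nd":12,"yof":24}
After op 4 (remove /yof): {"du":92,"nd":12}
After op 5 (add /nd 25): {"du":92,"nd":25}
After op 6 (replace /du 98): {"du":98,"nd":25}
After op 7 (replace /nd 76): {"du":98,"nd":76}
After op 8 (add /xq 84): {"du":98,"nd":76,"xq":84}
After op 9 (replace /nd 40): {"du":98,"nd":40,"xq":84}
After op 10 (add /rep 76): {"du":98,"nd":40,"rep":76,"xq":84}
After op 11 (add /rep 76): {"du":98,"nd":40,"rep":76,"xq":84}
After op 12 (add /g 73): {"du":98,"g":73,"nd":40,"rep":76,"xq":84}
After op 13 (add /m 21): {"du":98,"g":73,"m":21,"nd":40,"rep":76,"xq":84}
After op 14 (replace /m 31): {"du":98,"g":73,"m":31,"nd":40,"rep":76,"xq":84}
After op 15 (remove /nd): {"du":98,"g":73,"m":31,"rep":76,"xq":84}
After op 16 (replace /m 64): {"du":98,"g":73,"m":64,"rep":76,"xq":84}
After op 17 (replace /du 62): {"du":62,"g":73,"m":64,"rep":76,"xq":84}
After op 18 (remove /m): {"du":62,"g":73,"rep":76,"xq":84}
After op 19 (replace /du 13): {"du":13,"g":73,"rep":76,"xq":84}
After op 20 (replace /xq 64): {"du":13,"g":73,"rep":76,"xq":64}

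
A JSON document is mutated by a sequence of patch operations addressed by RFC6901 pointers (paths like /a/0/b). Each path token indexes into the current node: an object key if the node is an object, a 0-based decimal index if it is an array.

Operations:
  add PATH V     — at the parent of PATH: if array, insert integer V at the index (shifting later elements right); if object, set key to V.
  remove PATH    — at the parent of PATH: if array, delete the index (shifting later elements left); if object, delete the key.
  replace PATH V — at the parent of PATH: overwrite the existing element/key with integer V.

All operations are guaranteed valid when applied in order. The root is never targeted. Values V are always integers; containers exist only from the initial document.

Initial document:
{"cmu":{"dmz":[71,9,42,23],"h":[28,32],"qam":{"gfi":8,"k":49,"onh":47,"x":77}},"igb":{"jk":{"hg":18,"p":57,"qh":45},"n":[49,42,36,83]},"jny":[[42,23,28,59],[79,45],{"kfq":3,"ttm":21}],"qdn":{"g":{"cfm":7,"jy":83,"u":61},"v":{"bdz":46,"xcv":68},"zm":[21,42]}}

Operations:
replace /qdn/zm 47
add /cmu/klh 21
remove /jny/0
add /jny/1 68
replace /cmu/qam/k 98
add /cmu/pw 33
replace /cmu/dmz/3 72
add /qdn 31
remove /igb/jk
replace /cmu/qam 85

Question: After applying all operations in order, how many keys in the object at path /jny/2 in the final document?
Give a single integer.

Answer: 2

Derivation:
After op 1 (replace /qdn/zm 47): {"cmu":{"dmz":[71,9,42,23],"h":[28,32],"qam":{"gfi":8,"k":49,"onh":47,"x":77}},"igb":{"jk":{"hg":18,"p":57,"qh":45},"n":[49,42,36,83]},"jny":[[42,23,28,59],[79,45],{"kfq":3,"ttm":21}],"qdn":{"g":{"cfm":7,"jy":83,"u":61},"v":{"bdz":46,"xcv":68},"zm":47}}
After op 2 (add /cmu/klh 21): {"cmu":{"dmz":[71,9,42,23],"h":[28,32],"klh":21,"qam":{"gfi":8,"k":49,"onh":47,"x":77}},"igb":{"jk":{"hg":18,"p":57,"qh":45},"n":[49,42,36,83]},"jny":[[42,23,28,59],[79,45],{"kfq":3,"ttm":21}],"qdn":{"g":{"cfm":7,"jy":83,"u":61},"v":{"bdz":46,"xcv":68},"zm":47}}
After op 3 (remove /jny/0): {"cmu":{"dmz":[71,9,42,23],"h":[28,32],"klh":21,"qam":{"gfi":8,"k":49,"onh":47,"x":77}},"igb":{"jk":{"hg":18,"p":57,"qh":45},"n":[49,42,36,83]},"jny":[[79,45],{"kfq":3,"ttm":21}],"qdn":{"g":{"cfm":7,"jy":83,"u":61},"v":{"bdz":46,"xcv":68},"zm":47}}
After op 4 (add /jny/1 68): {"cmu":{"dmz":[71,9,42,23],"h":[28,32],"klh":21,"qam":{"gfi":8,"k":49,"onh":47,"x":77}},"igb":{"jk":{"hg":18,"p":57,"qh":45},"n":[49,42,36,83]},"jny":[[79,45],68,{"kfq":3,"ttm":21}],"qdn":{"g":{"cfm":7,"jy":83,"u":61},"v":{"bdz":46,"xcv":68},"zm":47}}
After op 5 (replace /cmu/qam/k 98): {"cmu":{"dmz":[71,9,42,23],"h":[28,32],"klh":21,"qam":{"gfi":8,"k":98,"onh":47,"x":77}},"igb":{"jk":{"hg":18,"p":57,"qh":45},"n":[49,42,36,83]},"jny":[[79,45],68,{"kfq":3,"ttm":21}],"qdn":{"g":{"cfm":7,"jy":83,"u":61},"v":{"bdz":46,"xcv":68},"zm":47}}
After op 6 (add /cmu/pw 33): {"cmu":{"dmz":[71,9,42,23],"h":[28,32],"klh":21,"pw":33,"qam":{"gfi":8,"k":98,"onh":47,"x":77}},"igb":{"jk":{"hg":18,"p":57,"qh":45},"n":[49,42,36,83]},"jny":[[79,45],68,{"kfq":3,"ttm":21}],"qdn":{"g":{"cfm":7,"jy":83,"u":61},"v":{"bdz":46,"xcv":68},"zm":47}}
After op 7 (replace /cmu/dmz/3 72): {"cmu":{"dmz":[71,9,42,72],"h":[28,32],"klh":21,"pw":33,"qam":{"gfi":8,"k":98,"onh":47,"x":77}},"igb":{"jk":{"hg":18,"p":57,"qh":45},"n":[49,42,36,83]},"jny":[[79,45],68,{"kfq":3,"ttm":21}],"qdn":{"g":{"cfm":7,"jy":83,"u":61},"v":{"bdz":46,"xcv":68},"zm":47}}
After op 8 (add /qdn 31): {"cmu":{"dmz":[71,9,42,72],"h":[28,32],"klh":21,"pw":33,"qam":{"gfi":8,"k":98,"onh":47,"x":77}},"igb":{"jk":{"hg":18,"p":57,"qh":45},"n":[49,42,36,83]},"jny":[[79,45],68,{"kfq":3,"ttm":21}],"qdn":31}
After op 9 (remove /igb/jk): {"cmu":{"dmz":[71,9,42,72],"h":[28,32],"klh":21,"pw":33,"qam":{"gfi":8,"k":98,"onh":47,"x":77}},"igb":{"n":[49,42,36,83]},"jny":[[79,45],68,{"kfq":3,"ttm":21}],"qdn":31}
After op 10 (replace /cmu/qam 85): {"cmu":{"dmz":[71,9,42,72],"h":[28,32],"klh":21,"pw":33,"qam":85},"igb":{"n":[49,42,36,83]},"jny":[[79,45],68,{"kfq":3,"ttm":21}],"qdn":31}
Size at path /jny/2: 2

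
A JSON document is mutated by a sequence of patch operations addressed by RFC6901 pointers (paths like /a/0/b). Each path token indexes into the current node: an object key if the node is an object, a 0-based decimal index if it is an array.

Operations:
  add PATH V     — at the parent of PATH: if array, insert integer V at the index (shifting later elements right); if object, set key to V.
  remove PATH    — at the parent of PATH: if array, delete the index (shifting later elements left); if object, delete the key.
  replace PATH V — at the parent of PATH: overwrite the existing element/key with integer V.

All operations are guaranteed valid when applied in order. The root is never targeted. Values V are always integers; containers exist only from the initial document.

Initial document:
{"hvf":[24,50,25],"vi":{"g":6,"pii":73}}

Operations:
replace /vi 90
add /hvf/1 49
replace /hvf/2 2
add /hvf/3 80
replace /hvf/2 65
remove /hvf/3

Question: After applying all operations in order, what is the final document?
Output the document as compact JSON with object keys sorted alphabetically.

Answer: {"hvf":[24,49,65,25],"vi":90}

Derivation:
After op 1 (replace /vi 90): {"hvf":[24,50,25],"vi":90}
After op 2 (add /hvf/1 49): {"hvf":[24,49,50,25],"vi":90}
After op 3 (replace /hvf/2 2): {"hvf":[24,49,2,25],"vi":90}
After op 4 (add /hvf/3 80): {"hvf":[24,49,2,80,25],"vi":90}
After op 5 (replace /hvf/2 65): {"hvf":[24,49,65,80,25],"vi":90}
After op 6 (remove /hvf/3): {"hvf":[24,49,65,25],"vi":90}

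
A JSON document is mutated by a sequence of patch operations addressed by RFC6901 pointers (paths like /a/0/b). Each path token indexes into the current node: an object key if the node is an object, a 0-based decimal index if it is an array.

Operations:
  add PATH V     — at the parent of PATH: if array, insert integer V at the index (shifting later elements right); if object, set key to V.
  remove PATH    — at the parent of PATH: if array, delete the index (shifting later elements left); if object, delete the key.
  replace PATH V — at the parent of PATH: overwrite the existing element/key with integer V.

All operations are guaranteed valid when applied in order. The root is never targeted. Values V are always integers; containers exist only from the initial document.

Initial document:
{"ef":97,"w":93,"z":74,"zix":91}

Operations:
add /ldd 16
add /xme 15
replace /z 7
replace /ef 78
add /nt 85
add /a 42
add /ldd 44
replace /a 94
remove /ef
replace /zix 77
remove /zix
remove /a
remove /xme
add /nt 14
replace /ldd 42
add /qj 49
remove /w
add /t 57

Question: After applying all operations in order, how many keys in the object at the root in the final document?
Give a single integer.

Answer: 5

Derivation:
After op 1 (add /ldd 16): {"ef":97,"ldd":16,"w":93,"z":74,"zix":91}
After op 2 (add /xme 15): {"ef":97,"ldd":16,"w":93,"xme":15,"z":74,"zix":91}
After op 3 (replace /z 7): {"ef":97,"ldd":16,"w":93,"xme":15,"z":7,"zix":91}
After op 4 (replace /ef 78): {"ef":78,"ldd":16,"w":93,"xme":15,"z":7,"zix":91}
After op 5 (add /nt 85): {"ef":78,"ldd":16,"nt":85,"w":93,"xme":15,"z":7,"zix":91}
After op 6 (add /a 42): {"a":42,"ef":78,"ldd":16,"nt":85,"w":93,"xme":15,"z":7,"zix":91}
After op 7 (add /ldd 44): {"a":42,"ef":78,"ldd":44,"nt":85,"w":93,"xme":15,"z":7,"zix":91}
After op 8 (replace /a 94): {"a":94,"ef":78,"ldd":44,"nt":85,"w":93,"xme":15,"z":7,"zix":91}
After op 9 (remove /ef): {"a":94,"ldd":44,"nt":85,"w":93,"xme":15,"z":7,"zix":91}
After op 10 (replace /zix 77): {"a":94,"ldd":44,"nt":85,"w":93,"xme":15,"z":7,"zix":77}
After op 11 (remove /zix): {"a":94,"ldd":44,"nt":85,"w":93,"xme":15,"z":7}
After op 12 (remove /a): {"ldd":44,"nt":85,"w":93,"xme":15,"z":7}
After op 13 (remove /xme): {"ldd":44,"nt":85,"w":93,"z":7}
After op 14 (add /nt 14): {"ldd":44,"nt":14,"w":93,"z":7}
After op 15 (replace /ldd 42): {"ldd":42,"nt":14,"w":93,"z":7}
After op 16 (add /qj 49): {"ldd":42,"nt":14,"qj":49,"w":93,"z":7}
After op 17 (remove /w): {"ldd":42,"nt":14,"qj":49,"z":7}
After op 18 (add /t 57): {"ldd":42,"nt":14,"qj":49,"t":57,"z":7}
Size at the root: 5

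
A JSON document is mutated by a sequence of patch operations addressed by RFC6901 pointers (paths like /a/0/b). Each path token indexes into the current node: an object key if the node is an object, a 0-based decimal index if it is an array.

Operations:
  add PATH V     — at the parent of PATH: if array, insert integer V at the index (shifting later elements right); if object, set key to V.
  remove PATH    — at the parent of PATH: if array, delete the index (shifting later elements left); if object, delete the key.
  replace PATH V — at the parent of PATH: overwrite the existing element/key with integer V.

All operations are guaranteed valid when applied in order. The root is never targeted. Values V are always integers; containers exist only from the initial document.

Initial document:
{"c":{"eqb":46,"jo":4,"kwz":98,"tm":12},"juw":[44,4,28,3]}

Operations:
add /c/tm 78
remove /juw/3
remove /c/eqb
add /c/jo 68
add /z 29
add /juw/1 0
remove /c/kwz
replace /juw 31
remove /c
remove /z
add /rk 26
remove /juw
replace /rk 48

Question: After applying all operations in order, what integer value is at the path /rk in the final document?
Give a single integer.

Answer: 48

Derivation:
After op 1 (add /c/tm 78): {"c":{"eqb":46,"jo":4,"kwz":98,"tm":78},"juw":[44,4,28,3]}
After op 2 (remove /juw/3): {"c":{"eqb":46,"jo":4,"kwz":98,"tm":78},"juw":[44,4,28]}
After op 3 (remove /c/eqb): {"c":{"jo":4,"kwz":98,"tm":78},"juw":[44,4,28]}
After op 4 (add /c/jo 68): {"c":{"jo":68,"kwz":98,"tm":78},"juw":[44,4,28]}
After op 5 (add /z 29): {"c":{"jo":68,"kwz":98,"tm":78},"juw":[44,4,28],"z":29}
After op 6 (add /juw/1 0): {"c":{"jo":68,"kwz":98,"tm":78},"juw":[44,0,4,28],"z":29}
After op 7 (remove /c/kwz): {"c":{"jo":68,"tm":78},"juw":[44,0,4,28],"z":29}
After op 8 (replace /juw 31): {"c":{"jo":68,"tm":78},"juw":31,"z":29}
After op 9 (remove /c): {"juw":31,"z":29}
After op 10 (remove /z): {"juw":31}
After op 11 (add /rk 26): {"juw":31,"rk":26}
After op 12 (remove /juw): {"rk":26}
After op 13 (replace /rk 48): {"rk":48}
Value at /rk: 48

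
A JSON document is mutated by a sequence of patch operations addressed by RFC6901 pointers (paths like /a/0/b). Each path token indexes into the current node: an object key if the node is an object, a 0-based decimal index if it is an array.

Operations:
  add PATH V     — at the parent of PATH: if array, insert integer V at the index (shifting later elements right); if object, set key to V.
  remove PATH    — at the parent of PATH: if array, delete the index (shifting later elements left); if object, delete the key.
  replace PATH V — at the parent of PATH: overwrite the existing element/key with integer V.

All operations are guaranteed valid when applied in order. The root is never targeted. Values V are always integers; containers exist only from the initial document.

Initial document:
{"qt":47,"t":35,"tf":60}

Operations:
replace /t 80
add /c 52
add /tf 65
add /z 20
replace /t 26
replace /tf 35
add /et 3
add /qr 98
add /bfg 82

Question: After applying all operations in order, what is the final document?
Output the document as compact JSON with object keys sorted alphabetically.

After op 1 (replace /t 80): {"qt":47,"t":80,"tf":60}
After op 2 (add /c 52): {"c":52,"qt":47,"t":80,"tf":60}
After op 3 (add /tf 65): {"c":52,"qt":47,"t":80,"tf":65}
After op 4 (add /z 20): {"c":52,"qt":47,"t":80,"tf":65,"z":20}
After op 5 (replace /t 26): {"c":52,"qt":47,"t":26,"tf":65,"z":20}
After op 6 (replace /tf 35): {"c":52,"qt":47,"t":26,"tf":35,"z":20}
After op 7 (add /et 3): {"c":52,"et":3,"qt":47,"t":26,"tf":35,"z":20}
After op 8 (add /qr 98): {"c":52,"et":3,"qr":98,"qt":47,"t":26,"tf":35,"z":20}
After op 9 (add /bfg 82): {"bfg":82,"c":52,"et":3,"qr":98,"qt":47,"t":26,"tf":35,"z":20}

Answer: {"bfg":82,"c":52,"et":3,"qr":98,"qt":47,"t":26,"tf":35,"z":20}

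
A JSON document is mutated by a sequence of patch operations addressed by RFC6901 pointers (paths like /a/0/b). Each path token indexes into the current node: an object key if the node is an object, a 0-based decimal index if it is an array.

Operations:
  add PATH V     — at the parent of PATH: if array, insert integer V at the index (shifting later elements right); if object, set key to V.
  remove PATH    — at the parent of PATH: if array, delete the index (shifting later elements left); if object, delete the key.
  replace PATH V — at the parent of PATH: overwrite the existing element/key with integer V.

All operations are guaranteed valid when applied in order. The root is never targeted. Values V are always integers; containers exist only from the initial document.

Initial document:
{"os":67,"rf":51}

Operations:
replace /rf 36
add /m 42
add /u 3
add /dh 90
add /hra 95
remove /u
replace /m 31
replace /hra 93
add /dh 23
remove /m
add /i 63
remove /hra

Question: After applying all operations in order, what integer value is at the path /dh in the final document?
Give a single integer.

After op 1 (replace /rf 36): {"os":67,"rf":36}
After op 2 (add /m 42): {"m":42,"os":67,"rf":36}
After op 3 (add /u 3): {"m":42,"os":67,"rf":36,"u":3}
After op 4 (add /dh 90): {"dh":90,"m":42,"os":67,"rf":36,"u":3}
After op 5 (add /hra 95): {"dh":90,"hra":95,"m":42,"os":67,"rf":36,"u":3}
After op 6 (remove /u): {"dh":90,"hra":95,"m":42,"os":67,"rf":36}
After op 7 (replace /m 31): {"dh":90,"hra":95,"m":31,"os":67,"rf":36}
After op 8 (replace /hra 93): {"dh":90,"hra":93,"m":31,"os":67,"rf":36}
After op 9 (add /dh 23): {"dh":23,"hra":93,"m":31,"os":67,"rf":36}
After op 10 (remove /m): {"dh":23,"hra":93,"os":67,"rf":36}
After op 11 (add /i 63): {"dh":23,"hra":93,"i":63,"os":67,"rf":36}
After op 12 (remove /hra): {"dh":23,"i":63,"os":67,"rf":36}
Value at /dh: 23

Answer: 23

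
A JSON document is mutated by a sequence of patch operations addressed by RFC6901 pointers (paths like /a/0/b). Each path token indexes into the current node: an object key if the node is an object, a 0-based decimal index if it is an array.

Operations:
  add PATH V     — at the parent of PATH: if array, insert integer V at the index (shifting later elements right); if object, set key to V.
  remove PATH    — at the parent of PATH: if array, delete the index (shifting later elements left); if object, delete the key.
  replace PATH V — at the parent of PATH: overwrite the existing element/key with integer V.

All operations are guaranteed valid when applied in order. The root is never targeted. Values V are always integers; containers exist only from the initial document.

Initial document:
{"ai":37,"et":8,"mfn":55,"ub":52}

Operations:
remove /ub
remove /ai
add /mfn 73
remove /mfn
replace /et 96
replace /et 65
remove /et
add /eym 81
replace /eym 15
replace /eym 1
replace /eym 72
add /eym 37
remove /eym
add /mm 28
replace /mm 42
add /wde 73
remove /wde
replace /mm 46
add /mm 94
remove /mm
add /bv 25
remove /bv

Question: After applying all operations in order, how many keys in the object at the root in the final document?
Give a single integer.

Answer: 0

Derivation:
After op 1 (remove /ub): {"ai":37,"et":8,"mfn":55}
After op 2 (remove /ai): {"et":8,"mfn":55}
After op 3 (add /mfn 73): {"et":8,"mfn":73}
After op 4 (remove /mfn): {"et":8}
After op 5 (replace /et 96): {"et":96}
After op 6 (replace /et 65): {"et":65}
After op 7 (remove /et): {}
After op 8 (add /eym 81): {"eym":81}
After op 9 (replace /eym 15): {"eym":15}
After op 10 (replace /eym 1): {"eym":1}
After op 11 (replace /eym 72): {"eym":72}
After op 12 (add /eym 37): {"eym":37}
After op 13 (remove /eym): {}
After op 14 (add /mm 28): {"mm":28}
After op 15 (replace /mm 42): {"mm":42}
After op 16 (add /wde 73): {"mm":42,"wde":73}
After op 17 (remove /wde): {"mm":42}
After op 18 (replace /mm 46): {"mm":46}
After op 19 (add /mm 94): {"mm":94}
After op 20 (remove /mm): {}
After op 21 (add /bv 25): {"bv":25}
After op 22 (remove /bv): {}
Size at the root: 0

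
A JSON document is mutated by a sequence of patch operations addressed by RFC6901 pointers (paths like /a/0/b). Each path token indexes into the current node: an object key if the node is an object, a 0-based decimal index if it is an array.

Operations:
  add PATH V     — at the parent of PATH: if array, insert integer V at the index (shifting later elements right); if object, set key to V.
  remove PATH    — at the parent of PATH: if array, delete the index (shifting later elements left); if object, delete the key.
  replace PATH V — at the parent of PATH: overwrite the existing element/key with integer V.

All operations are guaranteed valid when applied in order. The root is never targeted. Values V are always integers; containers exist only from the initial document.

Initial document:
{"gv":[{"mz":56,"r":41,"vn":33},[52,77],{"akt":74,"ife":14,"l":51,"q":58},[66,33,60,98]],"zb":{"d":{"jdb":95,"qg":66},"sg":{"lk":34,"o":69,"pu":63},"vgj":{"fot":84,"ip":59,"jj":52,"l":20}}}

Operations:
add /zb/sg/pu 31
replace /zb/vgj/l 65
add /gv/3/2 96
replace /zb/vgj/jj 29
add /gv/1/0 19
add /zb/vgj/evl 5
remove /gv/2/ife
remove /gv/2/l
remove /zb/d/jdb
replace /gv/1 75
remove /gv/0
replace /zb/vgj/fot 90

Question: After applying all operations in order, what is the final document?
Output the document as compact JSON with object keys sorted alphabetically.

After op 1 (add /zb/sg/pu 31): {"gv":[{"mz":56,"r":41,"vn":33},[52,77],{"akt":74,"ife":14,"l":51,"q":58},[66,33,60,98]],"zb":{"d":{"jdb":95,"qg":66},"sg":{"lk":34,"o":69,"pu":31},"vgj":{"fot":84,"ip":59,"jj":52,"l":20}}}
After op 2 (replace /zb/vgj/l 65): {"gv":[{"mz":56,"r":41,"vn":33},[52,77],{"akt":74,"ife":14,"l":51,"q":58},[66,33,60,98]],"zb":{"d":{"jdb":95,"qg":66},"sg":{"lk":34,"o":69,"pu":31},"vgj":{"fot":84,"ip":59,"jj":52,"l":65}}}
After op 3 (add /gv/3/2 96): {"gv":[{"mz":56,"r":41,"vn":33},[52,77],{"akt":74,"ife":14,"l":51,"q":58},[66,33,96,60,98]],"zb":{"d":{"jdb":95,"qg":66},"sg":{"lk":34,"o":69,"pu":31},"vgj":{"fot":84,"ip":59,"jj":52,"l":65}}}
After op 4 (replace /zb/vgj/jj 29): {"gv":[{"mz":56,"r":41,"vn":33},[52,77],{"akt":74,"ife":14,"l":51,"q":58},[66,33,96,60,98]],"zb":{"d":{"jdb":95,"qg":66},"sg":{"lk":34,"o":69,"pu":31},"vgj":{"fot":84,"ip":59,"jj":29,"l":65}}}
After op 5 (add /gv/1/0 19): {"gv":[{"mz":56,"r":41,"vn":33},[19,52,77],{"akt":74,"ife":14,"l":51,"q":58},[66,33,96,60,98]],"zb":{"d":{"jdb":95,"qg":66},"sg":{"lk":34,"o":69,"pu":31},"vgj":{"fot":84,"ip":59,"jj":29,"l":65}}}
After op 6 (add /zb/vgj/evl 5): {"gv":[{"mz":56,"r":41,"vn":33},[19,52,77],{"akt":74,"ife":14,"l":51,"q":58},[66,33,96,60,98]],"zb":{"d":{"jdb":95,"qg":66},"sg":{"lk":34,"o":69,"pu":31},"vgj":{"evl":5,"fot":84,"ip":59,"jj":29,"l":65}}}
After op 7 (remove /gv/2/ife): {"gv":[{"mz":56,"r":41,"vn":33},[19,52,77],{"akt":74,"l":51,"q":58},[66,33,96,60,98]],"zb":{"d":{"jdb":95,"qg":66},"sg":{"lk":34,"o":69,"pu":31},"vgj":{"evl":5,"fot":84,"ip":59,"jj":29,"l":65}}}
After op 8 (remove /gv/2/l): {"gv":[{"mz":56,"r":41,"vn":33},[19,52,77],{"akt":74,"q":58},[66,33,96,60,98]],"zb":{"d":{"jdb":95,"qg":66},"sg":{"lk":34,"o":69,"pu":31},"vgj":{"evl":5,"fot":84,"ip":59,"jj":29,"l":65}}}
After op 9 (remove /zb/d/jdb): {"gv":[{"mz":56,"r":41,"vn":33},[19,52,77],{"akt":74,"q":58},[66,33,96,60,98]],"zb":{"d":{"qg":66},"sg":{"lk":34,"o":69,"pu":31},"vgj":{"evl":5,"fot":84,"ip":59,"jj":29,"l":65}}}
After op 10 (replace /gv/1 75): {"gv":[{"mz":56,"r":41,"vn":33},75,{"akt":74,"q":58},[66,33,96,60,98]],"zb":{"d":{"qg":66},"sg":{"lk":34,"o":69,"pu":31},"vgj":{"evl":5,"fot":84,"ip":59,"jj":29,"l":65}}}
After op 11 (remove /gv/0): {"gv":[75,{"akt":74,"q":58},[66,33,96,60,98]],"zb":{"d":{"qg":66},"sg":{"lk":34,"o":69,"pu":31},"vgj":{"evl":5,"fot":84,"ip":59,"jj":29,"l":65}}}
After op 12 (replace /zb/vgj/fot 90): {"gv":[75,{"akt":74,"q":58},[66,33,96,60,98]],"zb":{"d":{"qg":66},"sg":{"lk":34,"o":69,"pu":31},"vgj":{"evl":5,"fot":90,"ip":59,"jj":29,"l":65}}}

Answer: {"gv":[75,{"akt":74,"q":58},[66,33,96,60,98]],"zb":{"d":{"qg":66},"sg":{"lk":34,"o":69,"pu":31},"vgj":{"evl":5,"fot":90,"ip":59,"jj":29,"l":65}}}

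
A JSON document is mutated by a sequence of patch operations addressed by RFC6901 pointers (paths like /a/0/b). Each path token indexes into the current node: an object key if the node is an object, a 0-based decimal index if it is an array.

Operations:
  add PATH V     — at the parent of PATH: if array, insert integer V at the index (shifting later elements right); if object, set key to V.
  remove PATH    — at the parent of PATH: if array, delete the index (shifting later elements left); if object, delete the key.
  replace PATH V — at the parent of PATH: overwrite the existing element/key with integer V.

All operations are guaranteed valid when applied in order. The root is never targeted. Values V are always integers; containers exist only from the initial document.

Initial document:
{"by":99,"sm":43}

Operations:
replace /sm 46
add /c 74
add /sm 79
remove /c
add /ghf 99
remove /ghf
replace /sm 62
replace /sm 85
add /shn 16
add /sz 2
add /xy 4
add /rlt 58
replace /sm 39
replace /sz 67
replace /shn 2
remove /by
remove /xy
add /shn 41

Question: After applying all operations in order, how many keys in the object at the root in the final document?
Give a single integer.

After op 1 (replace /sm 46): {"by":99,"sm":46}
After op 2 (add /c 74): {"by":99,"c":74,"sm":46}
After op 3 (add /sm 79): {"by":99,"c":74,"sm":79}
After op 4 (remove /c): {"by":99,"sm":79}
After op 5 (add /ghf 99): {"by":99,"ghf":99,"sm":79}
After op 6 (remove /ghf): {"by":99,"sm":79}
After op 7 (replace /sm 62): {"by":99,"sm":62}
After op 8 (replace /sm 85): {"by":99,"sm":85}
After op 9 (add /shn 16): {"by":99,"shn":16,"sm":85}
After op 10 (add /sz 2): {"by":99,"shn":16,"sm":85,"sz":2}
After op 11 (add /xy 4): {"by":99,"shn":16,"sm":85,"sz":2,"xy":4}
After op 12 (add /rlt 58): {"by":99,"rlt":58,"shn":16,"sm":85,"sz":2,"xy":4}
After op 13 (replace /sm 39): {"by":99,"rlt":58,"shn":16,"sm":39,"sz":2,"xy":4}
After op 14 (replace /sz 67): {"by":99,"rlt":58,"shn":16,"sm":39,"sz":67,"xy":4}
After op 15 (replace /shn 2): {"by":99,"rlt":58,"shn":2,"sm":39,"sz":67,"xy":4}
After op 16 (remove /by): {"rlt":58,"shn":2,"sm":39,"sz":67,"xy":4}
After op 17 (remove /xy): {"rlt":58,"shn":2,"sm":39,"sz":67}
After op 18 (add /shn 41): {"rlt":58,"shn":41,"sm":39,"sz":67}
Size at the root: 4

Answer: 4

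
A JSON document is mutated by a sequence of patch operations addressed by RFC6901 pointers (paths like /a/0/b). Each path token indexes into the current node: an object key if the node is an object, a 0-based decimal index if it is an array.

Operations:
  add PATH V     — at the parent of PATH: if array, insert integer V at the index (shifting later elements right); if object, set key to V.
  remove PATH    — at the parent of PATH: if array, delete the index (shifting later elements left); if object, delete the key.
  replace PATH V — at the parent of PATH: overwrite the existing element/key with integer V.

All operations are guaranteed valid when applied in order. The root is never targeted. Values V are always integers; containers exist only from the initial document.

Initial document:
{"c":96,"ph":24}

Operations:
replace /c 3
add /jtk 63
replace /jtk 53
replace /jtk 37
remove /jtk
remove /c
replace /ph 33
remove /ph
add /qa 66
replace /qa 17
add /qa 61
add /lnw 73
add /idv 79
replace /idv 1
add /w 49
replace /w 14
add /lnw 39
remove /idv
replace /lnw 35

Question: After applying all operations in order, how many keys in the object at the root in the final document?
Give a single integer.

Answer: 3

Derivation:
After op 1 (replace /c 3): {"c":3,"ph":24}
After op 2 (add /jtk 63): {"c":3,"jtk":63,"ph":24}
After op 3 (replace /jtk 53): {"c":3,"jtk":53,"ph":24}
After op 4 (replace /jtk 37): {"c":3,"jtk":37,"ph":24}
After op 5 (remove /jtk): {"c":3,"ph":24}
After op 6 (remove /c): {"ph":24}
After op 7 (replace /ph 33): {"ph":33}
After op 8 (remove /ph): {}
After op 9 (add /qa 66): {"qa":66}
After op 10 (replace /qa 17): {"qa":17}
After op 11 (add /qa 61): {"qa":61}
After op 12 (add /lnw 73): {"lnw":73,"qa":61}
After op 13 (add /idv 79): {"idv":79,"lnw":73,"qa":61}
After op 14 (replace /idv 1): {"idv":1,"lnw":73,"qa":61}
After op 15 (add /w 49): {"idv":1,"lnw":73,"qa":61,"w":49}
After op 16 (replace /w 14): {"idv":1,"lnw":73,"qa":61,"w":14}
After op 17 (add /lnw 39): {"idv":1,"lnw":39,"qa":61,"w":14}
After op 18 (remove /idv): {"lnw":39,"qa":61,"w":14}
After op 19 (replace /lnw 35): {"lnw":35,"qa":61,"w":14}
Size at the root: 3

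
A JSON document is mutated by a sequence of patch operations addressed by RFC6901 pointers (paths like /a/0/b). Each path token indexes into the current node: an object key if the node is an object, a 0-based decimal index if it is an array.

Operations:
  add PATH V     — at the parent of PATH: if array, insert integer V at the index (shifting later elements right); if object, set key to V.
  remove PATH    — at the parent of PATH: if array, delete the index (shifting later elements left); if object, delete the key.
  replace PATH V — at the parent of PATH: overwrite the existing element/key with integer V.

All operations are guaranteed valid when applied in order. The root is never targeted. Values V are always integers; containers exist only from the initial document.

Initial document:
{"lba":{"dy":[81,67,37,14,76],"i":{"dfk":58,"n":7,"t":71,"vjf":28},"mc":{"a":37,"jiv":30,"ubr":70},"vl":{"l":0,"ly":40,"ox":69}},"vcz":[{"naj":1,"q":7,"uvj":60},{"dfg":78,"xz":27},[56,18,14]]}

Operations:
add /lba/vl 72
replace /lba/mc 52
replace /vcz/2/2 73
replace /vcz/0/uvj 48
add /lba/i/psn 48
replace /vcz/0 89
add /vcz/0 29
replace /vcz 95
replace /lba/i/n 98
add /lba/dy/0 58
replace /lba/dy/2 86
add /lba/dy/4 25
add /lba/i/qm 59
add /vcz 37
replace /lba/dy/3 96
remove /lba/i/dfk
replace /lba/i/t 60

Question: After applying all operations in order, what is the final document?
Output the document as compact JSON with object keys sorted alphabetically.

Answer: {"lba":{"dy":[58,81,86,96,25,14,76],"i":{"n":98,"psn":48,"qm":59,"t":60,"vjf":28},"mc":52,"vl":72},"vcz":37}

Derivation:
After op 1 (add /lba/vl 72): {"lba":{"dy":[81,67,37,14,76],"i":{"dfk":58,"n":7,"t":71,"vjf":28},"mc":{"a":37,"jiv":30,"ubr":70},"vl":72},"vcz":[{"naj":1,"q":7,"uvj":60},{"dfg":78,"xz":27},[56,18,14]]}
After op 2 (replace /lba/mc 52): {"lba":{"dy":[81,67,37,14,76],"i":{"dfk":58,"n":7,"t":71,"vjf":28},"mc":52,"vl":72},"vcz":[{"naj":1,"q":7,"uvj":60},{"dfg":78,"xz":27},[56,18,14]]}
After op 3 (replace /vcz/2/2 73): {"lba":{"dy":[81,67,37,14,76],"i":{"dfk":58,"n":7,"t":71,"vjf":28},"mc":52,"vl":72},"vcz":[{"naj":1,"q":7,"uvj":60},{"dfg":78,"xz":27},[56,18,73]]}
After op 4 (replace /vcz/0/uvj 48): {"lba":{"dy":[81,67,37,14,76],"i":{"dfk":58,"n":7,"t":71,"vjf":28},"mc":52,"vl":72},"vcz":[{"naj":1,"q":7,"uvj":48},{"dfg":78,"xz":27},[56,18,73]]}
After op 5 (add /lba/i/psn 48): {"lba":{"dy":[81,67,37,14,76],"i":{"dfk":58,"n":7,"psn":48,"t":71,"vjf":28},"mc":52,"vl":72},"vcz":[{"naj":1,"q":7,"uvj":48},{"dfg":78,"xz":27},[56,18,73]]}
After op 6 (replace /vcz/0 89): {"lba":{"dy":[81,67,37,14,76],"i":{"dfk":58,"n":7,"psn":48,"t":71,"vjf":28},"mc":52,"vl":72},"vcz":[89,{"dfg":78,"xz":27},[56,18,73]]}
After op 7 (add /vcz/0 29): {"lba":{"dy":[81,67,37,14,76],"i":{"dfk":58,"n":7,"psn":48,"t":71,"vjf":28},"mc":52,"vl":72},"vcz":[29,89,{"dfg":78,"xz":27},[56,18,73]]}
After op 8 (replace /vcz 95): {"lba":{"dy":[81,67,37,14,76],"i":{"dfk":58,"n":7,"psn":48,"t":71,"vjf":28},"mc":52,"vl":72},"vcz":95}
After op 9 (replace /lba/i/n 98): {"lba":{"dy":[81,67,37,14,76],"i":{"dfk":58,"n":98,"psn":48,"t":71,"vjf":28},"mc":52,"vl":72},"vcz":95}
After op 10 (add /lba/dy/0 58): {"lba":{"dy":[58,81,67,37,14,76],"i":{"dfk":58,"n":98,"psn":48,"t":71,"vjf":28},"mc":52,"vl":72},"vcz":95}
After op 11 (replace /lba/dy/2 86): {"lba":{"dy":[58,81,86,37,14,76],"i":{"dfk":58,"n":98,"psn":48,"t":71,"vjf":28},"mc":52,"vl":72},"vcz":95}
After op 12 (add /lba/dy/4 25): {"lba":{"dy":[58,81,86,37,25,14,76],"i":{"dfk":58,"n":98,"psn":48,"t":71,"vjf":28},"mc":52,"vl":72},"vcz":95}
After op 13 (add /lba/i/qm 59): {"lba":{"dy":[58,81,86,37,25,14,76],"i":{"dfk":58,"n":98,"psn":48,"qm":59,"t":71,"vjf":28},"mc":52,"vl":72},"vcz":95}
After op 14 (add /vcz 37): {"lba":{"dy":[58,81,86,37,25,14,76],"i":{"dfk":58,"n":98,"psn":48,"qm":59,"t":71,"vjf":28},"mc":52,"vl":72},"vcz":37}
After op 15 (replace /lba/dy/3 96): {"lba":{"dy":[58,81,86,96,25,14,76],"i":{"dfk":58,"n":98,"psn":48,"qm":59,"t":71,"vjf":28},"mc":52,"vl":72},"vcz":37}
After op 16 (remove /lba/i/dfk): {"lba":{"dy":[58,81,86,96,25,14,76],"i":{"n":98,"psn":48,"qm":59,"t":71,"vjf":28},"mc":52,"vl":72},"vcz":37}
After op 17 (replace /lba/i/t 60): {"lba":{"dy":[58,81,86,96,25,14,76],"i":{"n":98,"psn":48,"qm":59,"t":60,"vjf":28},"mc":52,"vl":72},"vcz":37}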